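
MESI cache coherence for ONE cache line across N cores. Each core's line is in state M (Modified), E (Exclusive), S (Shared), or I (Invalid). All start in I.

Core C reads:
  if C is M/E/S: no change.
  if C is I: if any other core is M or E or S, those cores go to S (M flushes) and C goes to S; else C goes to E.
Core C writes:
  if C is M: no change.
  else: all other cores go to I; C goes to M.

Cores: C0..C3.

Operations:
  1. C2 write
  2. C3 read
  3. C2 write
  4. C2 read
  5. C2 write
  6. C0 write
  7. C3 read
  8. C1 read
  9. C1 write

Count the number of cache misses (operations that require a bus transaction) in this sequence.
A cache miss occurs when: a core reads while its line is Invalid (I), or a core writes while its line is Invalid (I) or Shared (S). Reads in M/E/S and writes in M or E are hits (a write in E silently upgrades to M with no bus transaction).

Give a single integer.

Answer: 7

Derivation:
Op 1: C2 write [C2 write: invalidate none -> C2=M] -> [I,I,M,I] [MISS #1: write from I]
Op 2: C3 read [C3 read from I: others=['C2=M'] -> C3=S, others downsized to S] -> [I,I,S,S] [MISS #2: read from I]
Op 3: C2 write [C2 write: invalidate ['C3=S'] -> C2=M] -> [I,I,M,I] [MISS #3: write from S]
Op 4: C2 read [C2 read: already in M, no change] -> [I,I,M,I] [hit: read from M]
Op 5: C2 write [C2 write: already M (modified), no change] -> [I,I,M,I] [hit: write from M]
Op 6: C0 write [C0 write: invalidate ['C2=M'] -> C0=M] -> [M,I,I,I] [MISS #4: write from I]
Op 7: C3 read [C3 read from I: others=['C0=M'] -> C3=S, others downsized to S] -> [S,I,I,S] [MISS #5: read from I]
Op 8: C1 read [C1 read from I: others=['C0=S', 'C3=S'] -> C1=S, others downsized to S] -> [S,S,I,S] [MISS #6: read from I]
Op 9: C1 write [C1 write: invalidate ['C0=S', 'C3=S'] -> C1=M] -> [I,M,I,I] [MISS #7: write from S]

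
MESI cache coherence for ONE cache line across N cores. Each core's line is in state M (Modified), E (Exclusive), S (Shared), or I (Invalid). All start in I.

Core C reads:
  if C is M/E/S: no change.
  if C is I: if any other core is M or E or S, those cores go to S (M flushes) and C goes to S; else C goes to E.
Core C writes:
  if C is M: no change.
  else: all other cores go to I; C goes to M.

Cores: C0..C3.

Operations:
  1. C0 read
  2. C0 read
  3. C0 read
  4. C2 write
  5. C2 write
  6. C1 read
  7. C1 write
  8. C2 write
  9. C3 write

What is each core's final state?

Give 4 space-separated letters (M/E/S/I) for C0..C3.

Op 1: C0 read [C0 read from I: no other sharers -> C0=E (exclusive)] -> [E,I,I,I]
Op 2: C0 read [C0 read: already in E, no change] -> [E,I,I,I]
Op 3: C0 read [C0 read: already in E, no change] -> [E,I,I,I]
Op 4: C2 write [C2 write: invalidate ['C0=E'] -> C2=M] -> [I,I,M,I]
Op 5: C2 write [C2 write: already M (modified), no change] -> [I,I,M,I]
Op 6: C1 read [C1 read from I: others=['C2=M'] -> C1=S, others downsized to S] -> [I,S,S,I]
Op 7: C1 write [C1 write: invalidate ['C2=S'] -> C1=M] -> [I,M,I,I]
Op 8: C2 write [C2 write: invalidate ['C1=M'] -> C2=M] -> [I,I,M,I]
Op 9: C3 write [C3 write: invalidate ['C2=M'] -> C3=M] -> [I,I,I,M]

Answer: I I I M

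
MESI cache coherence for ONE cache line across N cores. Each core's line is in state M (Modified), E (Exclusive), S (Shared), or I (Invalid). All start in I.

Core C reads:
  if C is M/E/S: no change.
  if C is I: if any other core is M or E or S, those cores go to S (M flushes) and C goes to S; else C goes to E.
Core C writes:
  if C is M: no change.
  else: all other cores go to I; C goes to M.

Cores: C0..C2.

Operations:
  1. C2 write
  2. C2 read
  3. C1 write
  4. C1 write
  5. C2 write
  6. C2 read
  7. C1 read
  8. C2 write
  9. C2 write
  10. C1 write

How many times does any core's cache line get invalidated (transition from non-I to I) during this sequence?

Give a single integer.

Answer: 4

Derivation:
Op 1: C2 write [C2 write: invalidate none -> C2=M] -> [I,I,M] (invalidations this op: 0; running total: 0)
Op 2: C2 read [C2 read: already in M, no change] -> [I,I,M] (invalidations this op: 0; running total: 0)
Op 3: C1 write [C1 write: invalidate ['C2=M'] -> C1=M] -> [I,M,I] (invalidations this op: 1; running total: 1)
Op 4: C1 write [C1 write: already M (modified), no change] -> [I,M,I] (invalidations this op: 0; running total: 1)
Op 5: C2 write [C2 write: invalidate ['C1=M'] -> C2=M] -> [I,I,M] (invalidations this op: 1; running total: 2)
Op 6: C2 read [C2 read: already in M, no change] -> [I,I,M] (invalidations this op: 0; running total: 2)
Op 7: C1 read [C1 read from I: others=['C2=M'] -> C1=S, others downsized to S] -> [I,S,S] (invalidations this op: 0; running total: 2)
Op 8: C2 write [C2 write: invalidate ['C1=S'] -> C2=M] -> [I,I,M] (invalidations this op: 1; running total: 3)
Op 9: C2 write [C2 write: already M (modified), no change] -> [I,I,M] (invalidations this op: 0; running total: 3)
Op 10: C1 write [C1 write: invalidate ['C2=M'] -> C1=M] -> [I,M,I] (invalidations this op: 1; running total: 4)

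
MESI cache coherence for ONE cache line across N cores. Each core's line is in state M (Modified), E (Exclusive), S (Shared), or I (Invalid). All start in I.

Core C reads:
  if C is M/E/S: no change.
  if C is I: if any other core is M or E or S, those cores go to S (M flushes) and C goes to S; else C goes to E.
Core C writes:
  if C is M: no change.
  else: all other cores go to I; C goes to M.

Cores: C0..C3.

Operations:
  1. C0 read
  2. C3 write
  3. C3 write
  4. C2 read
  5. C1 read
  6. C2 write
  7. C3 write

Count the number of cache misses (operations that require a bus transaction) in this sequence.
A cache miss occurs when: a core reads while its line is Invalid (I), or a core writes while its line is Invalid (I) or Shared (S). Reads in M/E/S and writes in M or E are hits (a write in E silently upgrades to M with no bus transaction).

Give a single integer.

Answer: 6

Derivation:
Op 1: C0 read [C0 read from I: no other sharers -> C0=E (exclusive)] -> [E,I,I,I] [MISS #1: read from I]
Op 2: C3 write [C3 write: invalidate ['C0=E'] -> C3=M] -> [I,I,I,M] [MISS #2: write from I]
Op 3: C3 write [C3 write: already M (modified), no change] -> [I,I,I,M] [hit: write from M]
Op 4: C2 read [C2 read from I: others=['C3=M'] -> C2=S, others downsized to S] -> [I,I,S,S] [MISS #3: read from I]
Op 5: C1 read [C1 read from I: others=['C2=S', 'C3=S'] -> C1=S, others downsized to S] -> [I,S,S,S] [MISS #4: read from I]
Op 6: C2 write [C2 write: invalidate ['C1=S', 'C3=S'] -> C2=M] -> [I,I,M,I] [MISS #5: write from S]
Op 7: C3 write [C3 write: invalidate ['C2=M'] -> C3=M] -> [I,I,I,M] [MISS #6: write from I]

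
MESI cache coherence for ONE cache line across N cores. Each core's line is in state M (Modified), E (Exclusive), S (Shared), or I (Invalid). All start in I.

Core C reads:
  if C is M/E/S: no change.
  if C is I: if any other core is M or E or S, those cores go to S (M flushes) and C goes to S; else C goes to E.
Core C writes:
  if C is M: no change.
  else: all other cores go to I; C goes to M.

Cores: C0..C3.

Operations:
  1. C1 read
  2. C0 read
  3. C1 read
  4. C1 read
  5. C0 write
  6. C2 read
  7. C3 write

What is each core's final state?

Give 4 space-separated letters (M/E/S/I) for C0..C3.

Answer: I I I M

Derivation:
Op 1: C1 read [C1 read from I: no other sharers -> C1=E (exclusive)] -> [I,E,I,I]
Op 2: C0 read [C0 read from I: others=['C1=E'] -> C0=S, others downsized to S] -> [S,S,I,I]
Op 3: C1 read [C1 read: already in S, no change] -> [S,S,I,I]
Op 4: C1 read [C1 read: already in S, no change] -> [S,S,I,I]
Op 5: C0 write [C0 write: invalidate ['C1=S'] -> C0=M] -> [M,I,I,I]
Op 6: C2 read [C2 read from I: others=['C0=M'] -> C2=S, others downsized to S] -> [S,I,S,I]
Op 7: C3 write [C3 write: invalidate ['C0=S', 'C2=S'] -> C3=M] -> [I,I,I,M]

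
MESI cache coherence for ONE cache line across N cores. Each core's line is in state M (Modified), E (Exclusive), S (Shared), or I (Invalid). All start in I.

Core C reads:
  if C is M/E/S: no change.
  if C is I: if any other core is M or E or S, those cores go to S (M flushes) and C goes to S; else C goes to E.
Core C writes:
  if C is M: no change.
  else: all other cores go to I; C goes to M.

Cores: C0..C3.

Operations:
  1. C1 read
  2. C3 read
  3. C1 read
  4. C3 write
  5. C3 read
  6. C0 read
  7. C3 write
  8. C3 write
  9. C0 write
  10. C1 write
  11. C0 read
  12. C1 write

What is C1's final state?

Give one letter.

Answer: M

Derivation:
Op 1: C1 read [C1 read from I: no other sharers -> C1=E (exclusive)] -> [I,E,I,I]
Op 2: C3 read [C3 read from I: others=['C1=E'] -> C3=S, others downsized to S] -> [I,S,I,S]
Op 3: C1 read [C1 read: already in S, no change] -> [I,S,I,S]
Op 4: C3 write [C3 write: invalidate ['C1=S'] -> C3=M] -> [I,I,I,M]
Op 5: C3 read [C3 read: already in M, no change] -> [I,I,I,M]
Op 6: C0 read [C0 read from I: others=['C3=M'] -> C0=S, others downsized to S] -> [S,I,I,S]
Op 7: C3 write [C3 write: invalidate ['C0=S'] -> C3=M] -> [I,I,I,M]
Op 8: C3 write [C3 write: already M (modified), no change] -> [I,I,I,M]
Op 9: C0 write [C0 write: invalidate ['C3=M'] -> C0=M] -> [M,I,I,I]
Op 10: C1 write [C1 write: invalidate ['C0=M'] -> C1=M] -> [I,M,I,I]
Op 11: C0 read [C0 read from I: others=['C1=M'] -> C0=S, others downsized to S] -> [S,S,I,I]
Op 12: C1 write [C1 write: invalidate ['C0=S'] -> C1=M] -> [I,M,I,I]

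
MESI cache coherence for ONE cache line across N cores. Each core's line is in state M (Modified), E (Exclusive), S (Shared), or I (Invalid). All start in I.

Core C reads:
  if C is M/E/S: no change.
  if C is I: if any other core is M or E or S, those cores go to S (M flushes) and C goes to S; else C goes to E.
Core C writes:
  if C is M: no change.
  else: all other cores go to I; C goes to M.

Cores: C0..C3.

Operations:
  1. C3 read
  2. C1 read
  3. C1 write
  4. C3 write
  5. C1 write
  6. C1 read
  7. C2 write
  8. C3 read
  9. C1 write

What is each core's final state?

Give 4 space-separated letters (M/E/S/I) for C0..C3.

Answer: I M I I

Derivation:
Op 1: C3 read [C3 read from I: no other sharers -> C3=E (exclusive)] -> [I,I,I,E]
Op 2: C1 read [C1 read from I: others=['C3=E'] -> C1=S, others downsized to S] -> [I,S,I,S]
Op 3: C1 write [C1 write: invalidate ['C3=S'] -> C1=M] -> [I,M,I,I]
Op 4: C3 write [C3 write: invalidate ['C1=M'] -> C3=M] -> [I,I,I,M]
Op 5: C1 write [C1 write: invalidate ['C3=M'] -> C1=M] -> [I,M,I,I]
Op 6: C1 read [C1 read: already in M, no change] -> [I,M,I,I]
Op 7: C2 write [C2 write: invalidate ['C1=M'] -> C2=M] -> [I,I,M,I]
Op 8: C3 read [C3 read from I: others=['C2=M'] -> C3=S, others downsized to S] -> [I,I,S,S]
Op 9: C1 write [C1 write: invalidate ['C2=S', 'C3=S'] -> C1=M] -> [I,M,I,I]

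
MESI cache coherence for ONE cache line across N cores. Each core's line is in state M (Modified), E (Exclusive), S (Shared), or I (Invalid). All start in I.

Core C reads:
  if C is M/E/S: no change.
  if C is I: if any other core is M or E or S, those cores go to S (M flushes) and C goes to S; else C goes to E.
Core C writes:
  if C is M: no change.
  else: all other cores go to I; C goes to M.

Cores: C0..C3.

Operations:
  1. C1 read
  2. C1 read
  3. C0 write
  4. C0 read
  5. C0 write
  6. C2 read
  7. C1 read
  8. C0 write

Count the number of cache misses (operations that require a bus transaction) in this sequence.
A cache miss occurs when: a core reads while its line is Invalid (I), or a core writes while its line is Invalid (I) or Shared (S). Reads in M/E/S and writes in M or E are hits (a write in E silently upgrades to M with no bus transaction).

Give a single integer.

Op 1: C1 read [C1 read from I: no other sharers -> C1=E (exclusive)] -> [I,E,I,I] [MISS #1: read from I]
Op 2: C1 read [C1 read: already in E, no change] -> [I,E,I,I] [hit: read from E]
Op 3: C0 write [C0 write: invalidate ['C1=E'] -> C0=M] -> [M,I,I,I] [MISS #2: write from I]
Op 4: C0 read [C0 read: already in M, no change] -> [M,I,I,I] [hit: read from M]
Op 5: C0 write [C0 write: already M (modified), no change] -> [M,I,I,I] [hit: write from M]
Op 6: C2 read [C2 read from I: others=['C0=M'] -> C2=S, others downsized to S] -> [S,I,S,I] [MISS #3: read from I]
Op 7: C1 read [C1 read from I: others=['C0=S', 'C2=S'] -> C1=S, others downsized to S] -> [S,S,S,I] [MISS #4: read from I]
Op 8: C0 write [C0 write: invalidate ['C1=S', 'C2=S'] -> C0=M] -> [M,I,I,I] [MISS #5: write from S]

Answer: 5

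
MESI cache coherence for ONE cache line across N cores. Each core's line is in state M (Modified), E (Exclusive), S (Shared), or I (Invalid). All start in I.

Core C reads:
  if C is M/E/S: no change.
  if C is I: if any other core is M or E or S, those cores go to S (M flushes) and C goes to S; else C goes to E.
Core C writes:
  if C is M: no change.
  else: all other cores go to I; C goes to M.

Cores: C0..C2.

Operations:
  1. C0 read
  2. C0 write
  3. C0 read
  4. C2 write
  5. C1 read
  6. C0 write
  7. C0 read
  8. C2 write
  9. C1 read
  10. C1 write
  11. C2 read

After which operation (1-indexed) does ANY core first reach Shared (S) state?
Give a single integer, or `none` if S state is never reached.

Answer: 5

Derivation:
Op 1: C0 read [C0 read from I: no other sharers -> C0=E (exclusive)] -> [E,I,I]
Op 2: C0 write [C0 write: invalidate none -> C0=M] -> [M,I,I]
Op 3: C0 read [C0 read: already in M, no change] -> [M,I,I]
Op 4: C2 write [C2 write: invalidate ['C0=M'] -> C2=M] -> [I,I,M]
Op 5: C1 read [C1 read from I: others=['C2=M'] -> C1=S, others downsized to S] -> [I,S,S]
  -> First S state at op 5; remaining ops need not be traced.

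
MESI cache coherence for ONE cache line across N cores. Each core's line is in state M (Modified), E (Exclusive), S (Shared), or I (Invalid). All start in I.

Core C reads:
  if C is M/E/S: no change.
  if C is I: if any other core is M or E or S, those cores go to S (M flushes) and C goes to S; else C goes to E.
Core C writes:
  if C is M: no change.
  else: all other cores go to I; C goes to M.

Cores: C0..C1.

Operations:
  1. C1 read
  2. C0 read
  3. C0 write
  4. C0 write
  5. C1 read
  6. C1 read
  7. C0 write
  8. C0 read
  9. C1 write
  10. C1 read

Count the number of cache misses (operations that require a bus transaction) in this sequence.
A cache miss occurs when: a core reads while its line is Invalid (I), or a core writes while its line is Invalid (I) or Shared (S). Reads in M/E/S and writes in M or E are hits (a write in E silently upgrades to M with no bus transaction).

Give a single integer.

Answer: 6

Derivation:
Op 1: C1 read [C1 read from I: no other sharers -> C1=E (exclusive)] -> [I,E] [MISS #1: read from I]
Op 2: C0 read [C0 read from I: others=['C1=E'] -> C0=S, others downsized to S] -> [S,S] [MISS #2: read from I]
Op 3: C0 write [C0 write: invalidate ['C1=S'] -> C0=M] -> [M,I] [MISS #3: write from S]
Op 4: C0 write [C0 write: already M (modified), no change] -> [M,I] [hit: write from M]
Op 5: C1 read [C1 read from I: others=['C0=M'] -> C1=S, others downsized to S] -> [S,S] [MISS #4: read from I]
Op 6: C1 read [C1 read: already in S, no change] -> [S,S] [hit: read from S]
Op 7: C0 write [C0 write: invalidate ['C1=S'] -> C0=M] -> [M,I] [MISS #5: write from S]
Op 8: C0 read [C0 read: already in M, no change] -> [M,I] [hit: read from M]
Op 9: C1 write [C1 write: invalidate ['C0=M'] -> C1=M] -> [I,M] [MISS #6: write from I]
Op 10: C1 read [C1 read: already in M, no change] -> [I,M] [hit: read from M]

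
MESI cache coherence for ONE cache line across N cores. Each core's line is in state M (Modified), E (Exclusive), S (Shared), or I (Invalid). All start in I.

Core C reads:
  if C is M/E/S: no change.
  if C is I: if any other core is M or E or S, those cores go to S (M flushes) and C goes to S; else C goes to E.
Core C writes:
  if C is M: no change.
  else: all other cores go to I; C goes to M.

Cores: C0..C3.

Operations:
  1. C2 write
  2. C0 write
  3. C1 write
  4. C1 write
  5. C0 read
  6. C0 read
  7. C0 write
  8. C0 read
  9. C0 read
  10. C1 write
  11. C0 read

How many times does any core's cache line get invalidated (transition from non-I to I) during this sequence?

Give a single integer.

Answer: 4

Derivation:
Op 1: C2 write [C2 write: invalidate none -> C2=M] -> [I,I,M,I] (invalidations this op: 0; running total: 0)
Op 2: C0 write [C0 write: invalidate ['C2=M'] -> C0=M] -> [M,I,I,I] (invalidations this op: 1; running total: 1)
Op 3: C1 write [C1 write: invalidate ['C0=M'] -> C1=M] -> [I,M,I,I] (invalidations this op: 1; running total: 2)
Op 4: C1 write [C1 write: already M (modified), no change] -> [I,M,I,I] (invalidations this op: 0; running total: 2)
Op 5: C0 read [C0 read from I: others=['C1=M'] -> C0=S, others downsized to S] -> [S,S,I,I] (invalidations this op: 0; running total: 2)
Op 6: C0 read [C0 read: already in S, no change] -> [S,S,I,I] (invalidations this op: 0; running total: 2)
Op 7: C0 write [C0 write: invalidate ['C1=S'] -> C0=M] -> [M,I,I,I] (invalidations this op: 1; running total: 3)
Op 8: C0 read [C0 read: already in M, no change] -> [M,I,I,I] (invalidations this op: 0; running total: 3)
Op 9: C0 read [C0 read: already in M, no change] -> [M,I,I,I] (invalidations this op: 0; running total: 3)
Op 10: C1 write [C1 write: invalidate ['C0=M'] -> C1=M] -> [I,M,I,I] (invalidations this op: 1; running total: 4)
Op 11: C0 read [C0 read from I: others=['C1=M'] -> C0=S, others downsized to S] -> [S,S,I,I] (invalidations this op: 0; running total: 4)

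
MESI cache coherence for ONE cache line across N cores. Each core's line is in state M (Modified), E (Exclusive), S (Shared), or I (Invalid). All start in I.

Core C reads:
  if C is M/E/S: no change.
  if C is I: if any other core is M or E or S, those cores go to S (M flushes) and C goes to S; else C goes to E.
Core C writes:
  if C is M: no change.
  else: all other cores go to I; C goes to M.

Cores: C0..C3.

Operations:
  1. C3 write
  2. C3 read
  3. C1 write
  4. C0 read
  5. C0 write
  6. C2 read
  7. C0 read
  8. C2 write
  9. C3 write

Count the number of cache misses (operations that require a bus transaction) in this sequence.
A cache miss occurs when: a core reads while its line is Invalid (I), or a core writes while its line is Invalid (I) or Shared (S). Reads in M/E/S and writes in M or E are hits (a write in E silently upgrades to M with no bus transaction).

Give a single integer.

Answer: 7

Derivation:
Op 1: C3 write [C3 write: invalidate none -> C3=M] -> [I,I,I,M] [MISS #1: write from I]
Op 2: C3 read [C3 read: already in M, no change] -> [I,I,I,M] [hit: read from M]
Op 3: C1 write [C1 write: invalidate ['C3=M'] -> C1=M] -> [I,M,I,I] [MISS #2: write from I]
Op 4: C0 read [C0 read from I: others=['C1=M'] -> C0=S, others downsized to S] -> [S,S,I,I] [MISS #3: read from I]
Op 5: C0 write [C0 write: invalidate ['C1=S'] -> C0=M] -> [M,I,I,I] [MISS #4: write from S]
Op 6: C2 read [C2 read from I: others=['C0=M'] -> C2=S, others downsized to S] -> [S,I,S,I] [MISS #5: read from I]
Op 7: C0 read [C0 read: already in S, no change] -> [S,I,S,I] [hit: read from S]
Op 8: C2 write [C2 write: invalidate ['C0=S'] -> C2=M] -> [I,I,M,I] [MISS #6: write from S]
Op 9: C3 write [C3 write: invalidate ['C2=M'] -> C3=M] -> [I,I,I,M] [MISS #7: write from I]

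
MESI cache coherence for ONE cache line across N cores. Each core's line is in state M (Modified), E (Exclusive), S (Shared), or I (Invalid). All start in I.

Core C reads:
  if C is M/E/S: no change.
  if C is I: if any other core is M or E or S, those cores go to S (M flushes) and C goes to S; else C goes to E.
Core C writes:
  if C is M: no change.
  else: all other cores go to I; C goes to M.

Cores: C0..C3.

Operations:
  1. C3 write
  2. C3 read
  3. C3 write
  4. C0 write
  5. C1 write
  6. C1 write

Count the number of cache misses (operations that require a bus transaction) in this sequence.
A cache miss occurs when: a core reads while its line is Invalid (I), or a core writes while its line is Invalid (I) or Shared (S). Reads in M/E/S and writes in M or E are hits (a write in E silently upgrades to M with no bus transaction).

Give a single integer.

Answer: 3

Derivation:
Op 1: C3 write [C3 write: invalidate none -> C3=M] -> [I,I,I,M] [MISS #1: write from I]
Op 2: C3 read [C3 read: already in M, no change] -> [I,I,I,M] [hit: read from M]
Op 3: C3 write [C3 write: already M (modified), no change] -> [I,I,I,M] [hit: write from M]
Op 4: C0 write [C0 write: invalidate ['C3=M'] -> C0=M] -> [M,I,I,I] [MISS #2: write from I]
Op 5: C1 write [C1 write: invalidate ['C0=M'] -> C1=M] -> [I,M,I,I] [MISS #3: write from I]
Op 6: C1 write [C1 write: already M (modified), no change] -> [I,M,I,I] [hit: write from M]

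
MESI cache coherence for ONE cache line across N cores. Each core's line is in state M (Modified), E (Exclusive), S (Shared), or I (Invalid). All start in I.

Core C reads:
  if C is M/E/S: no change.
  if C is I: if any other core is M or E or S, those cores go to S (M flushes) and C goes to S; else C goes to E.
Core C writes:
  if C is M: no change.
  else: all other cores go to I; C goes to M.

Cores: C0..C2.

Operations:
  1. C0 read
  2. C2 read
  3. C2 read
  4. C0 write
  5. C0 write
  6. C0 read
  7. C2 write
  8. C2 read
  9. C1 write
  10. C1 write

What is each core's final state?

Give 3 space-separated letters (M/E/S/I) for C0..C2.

Op 1: C0 read [C0 read from I: no other sharers -> C0=E (exclusive)] -> [E,I,I]
Op 2: C2 read [C2 read from I: others=['C0=E'] -> C2=S, others downsized to S] -> [S,I,S]
Op 3: C2 read [C2 read: already in S, no change] -> [S,I,S]
Op 4: C0 write [C0 write: invalidate ['C2=S'] -> C0=M] -> [M,I,I]
Op 5: C0 write [C0 write: already M (modified), no change] -> [M,I,I]
Op 6: C0 read [C0 read: already in M, no change] -> [M,I,I]
Op 7: C2 write [C2 write: invalidate ['C0=M'] -> C2=M] -> [I,I,M]
Op 8: C2 read [C2 read: already in M, no change] -> [I,I,M]
Op 9: C1 write [C1 write: invalidate ['C2=M'] -> C1=M] -> [I,M,I]
Op 10: C1 write [C1 write: already M (modified), no change] -> [I,M,I]

Answer: I M I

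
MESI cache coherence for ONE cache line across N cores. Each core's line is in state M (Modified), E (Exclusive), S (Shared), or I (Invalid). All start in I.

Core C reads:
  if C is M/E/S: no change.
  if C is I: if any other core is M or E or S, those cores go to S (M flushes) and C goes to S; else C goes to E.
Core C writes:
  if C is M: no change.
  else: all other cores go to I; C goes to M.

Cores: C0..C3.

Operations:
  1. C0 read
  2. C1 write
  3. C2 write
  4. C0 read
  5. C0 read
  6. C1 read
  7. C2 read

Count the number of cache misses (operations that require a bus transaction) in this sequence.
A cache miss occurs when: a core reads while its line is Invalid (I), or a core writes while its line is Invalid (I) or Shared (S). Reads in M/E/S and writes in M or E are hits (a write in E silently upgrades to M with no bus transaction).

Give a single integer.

Op 1: C0 read [C0 read from I: no other sharers -> C0=E (exclusive)] -> [E,I,I,I] [MISS #1: read from I]
Op 2: C1 write [C1 write: invalidate ['C0=E'] -> C1=M] -> [I,M,I,I] [MISS #2: write from I]
Op 3: C2 write [C2 write: invalidate ['C1=M'] -> C2=M] -> [I,I,M,I] [MISS #3: write from I]
Op 4: C0 read [C0 read from I: others=['C2=M'] -> C0=S, others downsized to S] -> [S,I,S,I] [MISS #4: read from I]
Op 5: C0 read [C0 read: already in S, no change] -> [S,I,S,I] [hit: read from S]
Op 6: C1 read [C1 read from I: others=['C0=S', 'C2=S'] -> C1=S, others downsized to S] -> [S,S,S,I] [MISS #5: read from I]
Op 7: C2 read [C2 read: already in S, no change] -> [S,S,S,I] [hit: read from S]

Answer: 5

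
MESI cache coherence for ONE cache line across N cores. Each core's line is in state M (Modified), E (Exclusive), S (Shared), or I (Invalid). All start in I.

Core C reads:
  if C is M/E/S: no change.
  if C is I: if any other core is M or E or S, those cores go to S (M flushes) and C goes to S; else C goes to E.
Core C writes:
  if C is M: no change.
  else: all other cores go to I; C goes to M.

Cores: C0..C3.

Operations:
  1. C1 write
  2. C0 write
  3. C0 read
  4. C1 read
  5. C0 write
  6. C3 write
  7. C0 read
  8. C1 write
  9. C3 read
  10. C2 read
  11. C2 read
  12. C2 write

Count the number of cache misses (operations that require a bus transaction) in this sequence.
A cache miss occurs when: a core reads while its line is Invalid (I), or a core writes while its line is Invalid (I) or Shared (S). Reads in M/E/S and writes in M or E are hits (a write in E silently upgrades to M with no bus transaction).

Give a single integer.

Answer: 10

Derivation:
Op 1: C1 write [C1 write: invalidate none -> C1=M] -> [I,M,I,I] [MISS #1: write from I]
Op 2: C0 write [C0 write: invalidate ['C1=M'] -> C0=M] -> [M,I,I,I] [MISS #2: write from I]
Op 3: C0 read [C0 read: already in M, no change] -> [M,I,I,I] [hit: read from M]
Op 4: C1 read [C1 read from I: others=['C0=M'] -> C1=S, others downsized to S] -> [S,S,I,I] [MISS #3: read from I]
Op 5: C0 write [C0 write: invalidate ['C1=S'] -> C0=M] -> [M,I,I,I] [MISS #4: write from S]
Op 6: C3 write [C3 write: invalidate ['C0=M'] -> C3=M] -> [I,I,I,M] [MISS #5: write from I]
Op 7: C0 read [C0 read from I: others=['C3=M'] -> C0=S, others downsized to S] -> [S,I,I,S] [MISS #6: read from I]
Op 8: C1 write [C1 write: invalidate ['C0=S', 'C3=S'] -> C1=M] -> [I,M,I,I] [MISS #7: write from I]
Op 9: C3 read [C3 read from I: others=['C1=M'] -> C3=S, others downsized to S] -> [I,S,I,S] [MISS #8: read from I]
Op 10: C2 read [C2 read from I: others=['C1=S', 'C3=S'] -> C2=S, others downsized to S] -> [I,S,S,S] [MISS #9: read from I]
Op 11: C2 read [C2 read: already in S, no change] -> [I,S,S,S] [hit: read from S]
Op 12: C2 write [C2 write: invalidate ['C1=S', 'C3=S'] -> C2=M] -> [I,I,M,I] [MISS #10: write from S]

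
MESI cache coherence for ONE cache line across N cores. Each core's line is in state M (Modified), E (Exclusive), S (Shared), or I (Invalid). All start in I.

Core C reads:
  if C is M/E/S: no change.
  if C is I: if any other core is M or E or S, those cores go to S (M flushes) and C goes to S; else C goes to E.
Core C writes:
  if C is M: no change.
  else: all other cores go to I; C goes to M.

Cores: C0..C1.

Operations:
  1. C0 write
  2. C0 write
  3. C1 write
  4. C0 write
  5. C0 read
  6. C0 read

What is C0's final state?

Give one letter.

Answer: M

Derivation:
Op 1: C0 write [C0 write: invalidate none -> C0=M] -> [M,I]
Op 2: C0 write [C0 write: already M (modified), no change] -> [M,I]
Op 3: C1 write [C1 write: invalidate ['C0=M'] -> C1=M] -> [I,M]
Op 4: C0 write [C0 write: invalidate ['C1=M'] -> C0=M] -> [M,I]
Op 5: C0 read [C0 read: already in M, no change] -> [M,I]
Op 6: C0 read [C0 read: already in M, no change] -> [M,I]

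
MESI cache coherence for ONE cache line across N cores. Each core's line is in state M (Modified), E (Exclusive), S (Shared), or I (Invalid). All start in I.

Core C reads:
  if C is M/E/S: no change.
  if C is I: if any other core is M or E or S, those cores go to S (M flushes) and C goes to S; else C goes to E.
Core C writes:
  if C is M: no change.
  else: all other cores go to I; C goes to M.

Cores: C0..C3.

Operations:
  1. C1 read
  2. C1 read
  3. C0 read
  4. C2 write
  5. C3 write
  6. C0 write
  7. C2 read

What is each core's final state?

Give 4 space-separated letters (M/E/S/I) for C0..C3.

Op 1: C1 read [C1 read from I: no other sharers -> C1=E (exclusive)] -> [I,E,I,I]
Op 2: C1 read [C1 read: already in E, no change] -> [I,E,I,I]
Op 3: C0 read [C0 read from I: others=['C1=E'] -> C0=S, others downsized to S] -> [S,S,I,I]
Op 4: C2 write [C2 write: invalidate ['C0=S', 'C1=S'] -> C2=M] -> [I,I,M,I]
Op 5: C3 write [C3 write: invalidate ['C2=M'] -> C3=M] -> [I,I,I,M]
Op 6: C0 write [C0 write: invalidate ['C3=M'] -> C0=M] -> [M,I,I,I]
Op 7: C2 read [C2 read from I: others=['C0=M'] -> C2=S, others downsized to S] -> [S,I,S,I]

Answer: S I S I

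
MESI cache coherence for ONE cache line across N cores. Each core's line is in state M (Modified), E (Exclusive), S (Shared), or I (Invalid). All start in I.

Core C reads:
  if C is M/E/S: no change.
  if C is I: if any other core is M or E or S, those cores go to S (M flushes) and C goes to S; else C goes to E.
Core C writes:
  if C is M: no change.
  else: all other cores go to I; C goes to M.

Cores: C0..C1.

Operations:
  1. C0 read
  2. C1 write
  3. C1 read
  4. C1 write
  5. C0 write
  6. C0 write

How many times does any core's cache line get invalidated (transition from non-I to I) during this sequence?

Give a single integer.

Op 1: C0 read [C0 read from I: no other sharers -> C0=E (exclusive)] -> [E,I] (invalidations this op: 0; running total: 0)
Op 2: C1 write [C1 write: invalidate ['C0=E'] -> C1=M] -> [I,M] (invalidations this op: 1; running total: 1)
Op 3: C1 read [C1 read: already in M, no change] -> [I,M] (invalidations this op: 0; running total: 1)
Op 4: C1 write [C1 write: already M (modified), no change] -> [I,M] (invalidations this op: 0; running total: 1)
Op 5: C0 write [C0 write: invalidate ['C1=M'] -> C0=M] -> [M,I] (invalidations this op: 1; running total: 2)
Op 6: C0 write [C0 write: already M (modified), no change] -> [M,I] (invalidations this op: 0; running total: 2)

Answer: 2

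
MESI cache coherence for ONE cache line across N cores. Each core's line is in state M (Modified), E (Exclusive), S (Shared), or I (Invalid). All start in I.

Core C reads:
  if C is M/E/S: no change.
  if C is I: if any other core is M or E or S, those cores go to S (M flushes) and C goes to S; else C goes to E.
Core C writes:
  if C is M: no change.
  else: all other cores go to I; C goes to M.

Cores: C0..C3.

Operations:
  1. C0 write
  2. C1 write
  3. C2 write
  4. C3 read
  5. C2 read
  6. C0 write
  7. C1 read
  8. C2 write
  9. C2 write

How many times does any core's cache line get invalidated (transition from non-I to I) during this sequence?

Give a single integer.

Op 1: C0 write [C0 write: invalidate none -> C0=M] -> [M,I,I,I] (invalidations this op: 0; running total: 0)
Op 2: C1 write [C1 write: invalidate ['C0=M'] -> C1=M] -> [I,M,I,I] (invalidations this op: 1; running total: 1)
Op 3: C2 write [C2 write: invalidate ['C1=M'] -> C2=M] -> [I,I,M,I] (invalidations this op: 1; running total: 2)
Op 4: C3 read [C3 read from I: others=['C2=M'] -> C3=S, others downsized to S] -> [I,I,S,S] (invalidations this op: 0; running total: 2)
Op 5: C2 read [C2 read: already in S, no change] -> [I,I,S,S] (invalidations this op: 0; running total: 2)
Op 6: C0 write [C0 write: invalidate ['C2=S', 'C3=S'] -> C0=M] -> [M,I,I,I] (invalidations this op: 2; running total: 4)
Op 7: C1 read [C1 read from I: others=['C0=M'] -> C1=S, others downsized to S] -> [S,S,I,I] (invalidations this op: 0; running total: 4)
Op 8: C2 write [C2 write: invalidate ['C0=S', 'C1=S'] -> C2=M] -> [I,I,M,I] (invalidations this op: 2; running total: 6)
Op 9: C2 write [C2 write: already M (modified), no change] -> [I,I,M,I] (invalidations this op: 0; running total: 6)

Answer: 6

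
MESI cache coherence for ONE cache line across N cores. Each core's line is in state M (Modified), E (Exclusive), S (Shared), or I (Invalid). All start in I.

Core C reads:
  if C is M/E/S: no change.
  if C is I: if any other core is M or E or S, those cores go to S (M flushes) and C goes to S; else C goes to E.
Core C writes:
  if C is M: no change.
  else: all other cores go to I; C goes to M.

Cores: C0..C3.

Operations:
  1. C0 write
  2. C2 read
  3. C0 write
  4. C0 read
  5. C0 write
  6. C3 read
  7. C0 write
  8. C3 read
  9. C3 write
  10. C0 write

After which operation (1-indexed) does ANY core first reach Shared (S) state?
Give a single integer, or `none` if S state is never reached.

Answer: 2

Derivation:
Op 1: C0 write [C0 write: invalidate none -> C0=M] -> [M,I,I,I]
Op 2: C2 read [C2 read from I: others=['C0=M'] -> C2=S, others downsized to S] -> [S,I,S,I]
  -> First S state at op 2; remaining ops need not be traced.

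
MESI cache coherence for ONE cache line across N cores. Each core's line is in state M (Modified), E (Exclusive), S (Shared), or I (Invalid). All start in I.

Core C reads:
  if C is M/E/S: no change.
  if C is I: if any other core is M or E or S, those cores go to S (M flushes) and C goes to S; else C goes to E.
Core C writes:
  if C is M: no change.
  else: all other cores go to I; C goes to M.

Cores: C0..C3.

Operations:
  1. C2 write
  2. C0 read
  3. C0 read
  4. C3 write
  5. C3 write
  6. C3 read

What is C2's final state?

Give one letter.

Op 1: C2 write [C2 write: invalidate none -> C2=M] -> [I,I,M,I]
Op 2: C0 read [C0 read from I: others=['C2=M'] -> C0=S, others downsized to S] -> [S,I,S,I]
Op 3: C0 read [C0 read: already in S, no change] -> [S,I,S,I]
Op 4: C3 write [C3 write: invalidate ['C0=S', 'C2=S'] -> C3=M] -> [I,I,I,M]
Op 5: C3 write [C3 write: already M (modified), no change] -> [I,I,I,M]
Op 6: C3 read [C3 read: already in M, no change] -> [I,I,I,M]

Answer: I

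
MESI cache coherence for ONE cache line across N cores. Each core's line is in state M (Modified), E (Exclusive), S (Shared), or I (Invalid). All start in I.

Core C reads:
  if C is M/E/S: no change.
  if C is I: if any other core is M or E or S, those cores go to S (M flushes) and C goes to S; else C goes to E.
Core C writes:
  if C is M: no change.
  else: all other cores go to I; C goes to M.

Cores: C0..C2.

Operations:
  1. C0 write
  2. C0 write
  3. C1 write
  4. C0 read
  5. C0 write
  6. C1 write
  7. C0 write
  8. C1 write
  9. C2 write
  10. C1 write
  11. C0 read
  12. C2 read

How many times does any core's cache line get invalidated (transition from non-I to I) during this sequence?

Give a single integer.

Answer: 7

Derivation:
Op 1: C0 write [C0 write: invalidate none -> C0=M] -> [M,I,I] (invalidations this op: 0; running total: 0)
Op 2: C0 write [C0 write: already M (modified), no change] -> [M,I,I] (invalidations this op: 0; running total: 0)
Op 3: C1 write [C1 write: invalidate ['C0=M'] -> C1=M] -> [I,M,I] (invalidations this op: 1; running total: 1)
Op 4: C0 read [C0 read from I: others=['C1=M'] -> C0=S, others downsized to S] -> [S,S,I] (invalidations this op: 0; running total: 1)
Op 5: C0 write [C0 write: invalidate ['C1=S'] -> C0=M] -> [M,I,I] (invalidations this op: 1; running total: 2)
Op 6: C1 write [C1 write: invalidate ['C0=M'] -> C1=M] -> [I,M,I] (invalidations this op: 1; running total: 3)
Op 7: C0 write [C0 write: invalidate ['C1=M'] -> C0=M] -> [M,I,I] (invalidations this op: 1; running total: 4)
Op 8: C1 write [C1 write: invalidate ['C0=M'] -> C1=M] -> [I,M,I] (invalidations this op: 1; running total: 5)
Op 9: C2 write [C2 write: invalidate ['C1=M'] -> C2=M] -> [I,I,M] (invalidations this op: 1; running total: 6)
Op 10: C1 write [C1 write: invalidate ['C2=M'] -> C1=M] -> [I,M,I] (invalidations this op: 1; running total: 7)
Op 11: C0 read [C0 read from I: others=['C1=M'] -> C0=S, others downsized to S] -> [S,S,I] (invalidations this op: 0; running total: 7)
Op 12: C2 read [C2 read from I: others=['C0=S', 'C1=S'] -> C2=S, others downsized to S] -> [S,S,S] (invalidations this op: 0; running total: 7)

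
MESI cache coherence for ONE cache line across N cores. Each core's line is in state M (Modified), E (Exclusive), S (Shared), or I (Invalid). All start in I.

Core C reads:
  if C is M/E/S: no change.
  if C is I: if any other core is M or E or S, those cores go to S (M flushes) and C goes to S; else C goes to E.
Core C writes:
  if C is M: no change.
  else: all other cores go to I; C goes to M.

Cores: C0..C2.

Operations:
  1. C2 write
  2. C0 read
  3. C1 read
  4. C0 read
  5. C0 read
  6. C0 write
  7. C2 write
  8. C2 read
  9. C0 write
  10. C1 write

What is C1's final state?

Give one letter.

Op 1: C2 write [C2 write: invalidate none -> C2=M] -> [I,I,M]
Op 2: C0 read [C0 read from I: others=['C2=M'] -> C0=S, others downsized to S] -> [S,I,S]
Op 3: C1 read [C1 read from I: others=['C0=S', 'C2=S'] -> C1=S, others downsized to S] -> [S,S,S]
Op 4: C0 read [C0 read: already in S, no change] -> [S,S,S]
Op 5: C0 read [C0 read: already in S, no change] -> [S,S,S]
Op 6: C0 write [C0 write: invalidate ['C1=S', 'C2=S'] -> C0=M] -> [M,I,I]
Op 7: C2 write [C2 write: invalidate ['C0=M'] -> C2=M] -> [I,I,M]
Op 8: C2 read [C2 read: already in M, no change] -> [I,I,M]
Op 9: C0 write [C0 write: invalidate ['C2=M'] -> C0=M] -> [M,I,I]
Op 10: C1 write [C1 write: invalidate ['C0=M'] -> C1=M] -> [I,M,I]

Answer: M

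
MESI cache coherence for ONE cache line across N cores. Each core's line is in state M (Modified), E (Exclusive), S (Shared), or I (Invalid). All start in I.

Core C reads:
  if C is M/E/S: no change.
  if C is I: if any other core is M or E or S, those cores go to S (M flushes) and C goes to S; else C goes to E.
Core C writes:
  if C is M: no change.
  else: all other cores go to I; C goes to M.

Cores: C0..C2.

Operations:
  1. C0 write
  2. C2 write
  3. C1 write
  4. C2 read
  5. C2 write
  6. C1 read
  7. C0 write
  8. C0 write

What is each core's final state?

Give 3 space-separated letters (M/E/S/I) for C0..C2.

Op 1: C0 write [C0 write: invalidate none -> C0=M] -> [M,I,I]
Op 2: C2 write [C2 write: invalidate ['C0=M'] -> C2=M] -> [I,I,M]
Op 3: C1 write [C1 write: invalidate ['C2=M'] -> C1=M] -> [I,M,I]
Op 4: C2 read [C2 read from I: others=['C1=M'] -> C2=S, others downsized to S] -> [I,S,S]
Op 5: C2 write [C2 write: invalidate ['C1=S'] -> C2=M] -> [I,I,M]
Op 6: C1 read [C1 read from I: others=['C2=M'] -> C1=S, others downsized to S] -> [I,S,S]
Op 7: C0 write [C0 write: invalidate ['C1=S', 'C2=S'] -> C0=M] -> [M,I,I]
Op 8: C0 write [C0 write: already M (modified), no change] -> [M,I,I]

Answer: M I I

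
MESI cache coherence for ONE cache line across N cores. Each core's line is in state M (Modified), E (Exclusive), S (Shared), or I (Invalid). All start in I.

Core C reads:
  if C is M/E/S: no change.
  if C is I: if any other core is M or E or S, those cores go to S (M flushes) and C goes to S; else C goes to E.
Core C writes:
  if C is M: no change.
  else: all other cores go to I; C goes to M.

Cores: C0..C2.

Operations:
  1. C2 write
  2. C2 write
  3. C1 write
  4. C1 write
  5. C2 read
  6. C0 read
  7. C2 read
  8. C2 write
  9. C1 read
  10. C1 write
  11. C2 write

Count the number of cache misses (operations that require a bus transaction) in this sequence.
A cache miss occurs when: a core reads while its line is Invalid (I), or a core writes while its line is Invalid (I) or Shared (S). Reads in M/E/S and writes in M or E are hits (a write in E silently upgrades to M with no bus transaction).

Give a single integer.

Op 1: C2 write [C2 write: invalidate none -> C2=M] -> [I,I,M] [MISS #1: write from I]
Op 2: C2 write [C2 write: already M (modified), no change] -> [I,I,M] [hit: write from M]
Op 3: C1 write [C1 write: invalidate ['C2=M'] -> C1=M] -> [I,M,I] [MISS #2: write from I]
Op 4: C1 write [C1 write: already M (modified), no change] -> [I,M,I] [hit: write from M]
Op 5: C2 read [C2 read from I: others=['C1=M'] -> C2=S, others downsized to S] -> [I,S,S] [MISS #3: read from I]
Op 6: C0 read [C0 read from I: others=['C1=S', 'C2=S'] -> C0=S, others downsized to S] -> [S,S,S] [MISS #4: read from I]
Op 7: C2 read [C2 read: already in S, no change] -> [S,S,S] [hit: read from S]
Op 8: C2 write [C2 write: invalidate ['C0=S', 'C1=S'] -> C2=M] -> [I,I,M] [MISS #5: write from S]
Op 9: C1 read [C1 read from I: others=['C2=M'] -> C1=S, others downsized to S] -> [I,S,S] [MISS #6: read from I]
Op 10: C1 write [C1 write: invalidate ['C2=S'] -> C1=M] -> [I,M,I] [MISS #7: write from S]
Op 11: C2 write [C2 write: invalidate ['C1=M'] -> C2=M] -> [I,I,M] [MISS #8: write from I]

Answer: 8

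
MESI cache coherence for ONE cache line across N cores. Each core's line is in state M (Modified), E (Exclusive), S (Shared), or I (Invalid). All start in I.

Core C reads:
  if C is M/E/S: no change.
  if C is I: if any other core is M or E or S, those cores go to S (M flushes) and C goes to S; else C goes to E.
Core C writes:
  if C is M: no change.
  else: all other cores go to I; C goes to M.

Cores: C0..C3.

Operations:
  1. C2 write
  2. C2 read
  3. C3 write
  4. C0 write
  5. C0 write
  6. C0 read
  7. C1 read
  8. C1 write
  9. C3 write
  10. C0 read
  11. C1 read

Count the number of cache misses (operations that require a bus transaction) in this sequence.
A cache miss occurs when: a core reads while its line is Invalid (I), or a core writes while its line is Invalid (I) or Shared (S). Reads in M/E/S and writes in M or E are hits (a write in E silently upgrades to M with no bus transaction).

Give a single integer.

Op 1: C2 write [C2 write: invalidate none -> C2=M] -> [I,I,M,I] [MISS #1: write from I]
Op 2: C2 read [C2 read: already in M, no change] -> [I,I,M,I] [hit: read from M]
Op 3: C3 write [C3 write: invalidate ['C2=M'] -> C3=M] -> [I,I,I,M] [MISS #2: write from I]
Op 4: C0 write [C0 write: invalidate ['C3=M'] -> C0=M] -> [M,I,I,I] [MISS #3: write from I]
Op 5: C0 write [C0 write: already M (modified), no change] -> [M,I,I,I] [hit: write from M]
Op 6: C0 read [C0 read: already in M, no change] -> [M,I,I,I] [hit: read from M]
Op 7: C1 read [C1 read from I: others=['C0=M'] -> C1=S, others downsized to S] -> [S,S,I,I] [MISS #4: read from I]
Op 8: C1 write [C1 write: invalidate ['C0=S'] -> C1=M] -> [I,M,I,I] [MISS #5: write from S]
Op 9: C3 write [C3 write: invalidate ['C1=M'] -> C3=M] -> [I,I,I,M] [MISS #6: write from I]
Op 10: C0 read [C0 read from I: others=['C3=M'] -> C0=S, others downsized to S] -> [S,I,I,S] [MISS #7: read from I]
Op 11: C1 read [C1 read from I: others=['C0=S', 'C3=S'] -> C1=S, others downsized to S] -> [S,S,I,S] [MISS #8: read from I]

Answer: 8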